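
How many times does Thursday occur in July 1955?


July 1955 has 31 days
Anchor: Jan 1, 1955. With p = 1955 - 1 = 1954: (p + p//4 - p//100 + p//400) mod 7 = (1954 + 488 - 19 + 4) mod 7 = 2427 mod 7 = 5 -> Saturday (Mon=0 ... Sun=6)
Days before July (Jan-Jun): 181; July 1 index = (5 + 181) mod 7 = 4 -> Friday
First Thursday is July 7
Thursdays: 7, 14, 21, 28

4 Thursdays


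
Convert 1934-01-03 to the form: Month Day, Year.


ISO 1934-01-03 parses as year=1934, month=01, day=03
Month 1 -> January

January 3, 1934


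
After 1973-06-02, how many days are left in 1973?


Day of year: 153 of 365
Remaining = 365 - 153

212 days


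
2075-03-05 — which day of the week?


Date: March 5, 2075
Anchor: Jan 1, 2075. With p = 2075 - 1 = 2074: (p + p//4 - p//100 + p//400) mod 7 = (2074 + 518 - 20 + 5) mod 7 = 2577 mod 7 = 1 -> Tuesday (Mon=0 ... Sun=6)
Days before March (Jan-Feb): 59; offset = 59 + 5 - 1 = 63
Weekday index = (1 + 63) mod 7 = 1

Day of the week: Tuesday


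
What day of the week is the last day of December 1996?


December 1996 has 31 days
Anchor: Jan 1, 1996. With p = 1996 - 1 = 1995: (p + p//4 - p//100 + p//400) mod 7 = (1995 + 498 - 19 + 4) mod 7 = 2478 mod 7 = 0 -> Monday (Mon=0 ... Sun=6)
Days before December (Jan-Nov): 335; December 1 index = (0 + 335) mod 7 = 6 -> Sunday
Last day offset: 31 - 1 = 30 days
Weekday index = (6 + 30) mod 7 = 1

Tuesday, December 31


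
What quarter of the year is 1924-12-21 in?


Month: December (month 12)
Q1: Jan-Mar, Q2: Apr-Jun, Q3: Jul-Sep, Q4: Oct-Dec

Q4


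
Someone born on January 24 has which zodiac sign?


Date: January 24
Conventional tropical zodiac dates: Aquarius from January 20 onward; Pisces starts February 19
January 24 falls within the Aquarius range

Aquarius


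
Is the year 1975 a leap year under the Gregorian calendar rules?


Gregorian leap year rule: divisible by 4, but not by 100, unless also by 400.
1975 is not divisible by 4 -> not a leap year

No


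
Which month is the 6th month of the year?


Month 6 of 12

June


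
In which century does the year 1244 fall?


Century = (year - 1) // 100 + 1
= (1244 - 1) // 100 + 1
= 1243 // 100 + 1
= 12 + 1

13th century


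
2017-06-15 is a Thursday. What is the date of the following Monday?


Current: Thursday
Target: Monday
Days ahead: 4

Next Monday: 2017-06-19


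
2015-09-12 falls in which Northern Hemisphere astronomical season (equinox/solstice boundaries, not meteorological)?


Date: September 12
Astronomical Summer (approx.; exact equinox/solstice day varies by year): June 21 to September 21
September 12 falls within the Summer window

Summer


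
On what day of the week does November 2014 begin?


Target: November 1, 2014
Anchor: Jan 1, 2014. With p = 2014 - 1 = 2013: (p + p//4 - p//100 + p//400) mod 7 = (2013 + 503 - 20 + 5) mod 7 = 2501 mod 7 = 2 -> Wednesday (Mon=0 ... Sun=6)
Days before November (Jan-Oct): 304 days
Weekday index = (2 + 304) mod 7 = 5

Saturday


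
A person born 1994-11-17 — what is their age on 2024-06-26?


Birth: 1994-11-17
Reference: 2024-06-26
Year difference: 2024 - 1994 = 30
Birthday not yet reached in 2024, subtract 1

29 years old


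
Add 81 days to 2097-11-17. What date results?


Start: 2097-11-17, add 81 days
November 2097 has 30 days: 30 - 17 = 13 days to November 30 -> 68 left
December 2097 has 31 days -> 37 left
January 2098 has 31 days -> 6 left
February 2098: 6 <= 28 -> lands on February 6

Result: 2098-02-06


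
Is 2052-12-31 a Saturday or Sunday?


Anchor: Jan 1, 2052. With p = 2052 - 1 = 2051: (p + p//4 - p//100 + p//400) mod 7 = (2051 + 512 - 20 + 5) mod 7 = 2548 mod 7 = 0 -> Monday (Mon=0 ... Sun=6)
Day of year: 366; offset = 365
Weekday index = (0 + 365) mod 7 = 1 -> Tuesday
Weekend days: Saturday, Sunday

No


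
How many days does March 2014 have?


March 2014

31 days


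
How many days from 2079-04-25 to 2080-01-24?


From 2079-04-25 to 2080-01-24
2079-04-25: days before April = 31 + 28 + 31 = 90 (2079 is not a leap year); day of year = 90 + 25 = 115
2080-01-24: day of year = 24
Rest of 2079: 365 - 115 = 250
Total = 250 + 24 = 274

274 days


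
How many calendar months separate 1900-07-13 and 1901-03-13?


From July 1900 to March 1901
1 year * 12 = 12 months, minus 4 months = 8

8 months


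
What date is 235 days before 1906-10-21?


Start: 1906-10-21, subtract 235 days
Back 21 days from October 21 reaches September 30, 1906 -> 214 left
September 1906 has 30 days -> back to August 31, 1906 -> 184 left
August 1906 has 31 days -> back to July 31, 1906 -> 153 left
July 1906 has 31 days -> back to June 30, 1906 -> 122 left
June 1906 has 30 days -> back to May 31, 1906 -> 92 left
May 1906 has 31 days -> back to April 30, 1906 -> 61 left
April 1906 has 30 days -> back to March 31, 1906 -> 31 left
March 1906 has 31 days -> back to February 28, 1906 -> 0 left
February 1906: 28 - 0 = 28 -> lands on February 28

Result: 1906-02-28


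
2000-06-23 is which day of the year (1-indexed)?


Date: June 23, 2000
Days in months 1 through 5: 152
Plus 23 days in June

Day of year: 175


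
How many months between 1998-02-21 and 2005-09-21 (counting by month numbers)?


From February 1998 to September 2005
7 years * 12 = 84 months, plus 7 months = 91

91 months


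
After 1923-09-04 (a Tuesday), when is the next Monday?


Current: Tuesday
Target: Monday
Days ahead: 6

Next Monday: 1923-09-10


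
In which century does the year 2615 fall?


Century = (year - 1) // 100 + 1
= (2615 - 1) // 100 + 1
= 2614 // 100 + 1
= 26 + 1

27th century


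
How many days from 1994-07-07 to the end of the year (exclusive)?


Day of year: 188 of 365
Remaining = 365 - 188

177 days


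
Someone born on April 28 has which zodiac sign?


Date: April 28
Conventional tropical zodiac dates: Taurus from April 20 onward; Gemini starts May 21
April 28 falls within the Taurus range

Taurus


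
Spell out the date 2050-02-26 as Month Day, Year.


ISO 2050-02-26 parses as year=2050, month=02, day=26
Month 2 -> February

February 26, 2050


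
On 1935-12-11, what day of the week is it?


Date: December 11, 1935
Anchor: Jan 1, 1935. With p = 1935 - 1 = 1934: (p + p//4 - p//100 + p//400) mod 7 = (1934 + 483 - 19 + 4) mod 7 = 2402 mod 7 = 1 -> Tuesday (Mon=0 ... Sun=6)
Days before December (Jan-Nov): 334; offset = 334 + 11 - 1 = 344
Weekday index = (1 + 344) mod 7 = 2

Day of the week: Wednesday


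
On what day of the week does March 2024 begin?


Target: March 1, 2024
Anchor: Jan 1, 2024. With p = 2024 - 1 = 2023: (p + p//4 - p//100 + p//400) mod 7 = (2023 + 505 - 20 + 5) mod 7 = 2513 mod 7 = 0 -> Monday (Mon=0 ... Sun=6)
Days before March (Jan-Feb): 60 days
Weekday index = (0 + 60) mod 7 = 4

Friday


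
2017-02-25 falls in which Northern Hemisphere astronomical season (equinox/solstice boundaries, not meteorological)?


Date: February 25
Astronomical Winter (approx.; exact equinox/solstice day varies by year): December 21 to March 19
February 25 falls within the Winter window

Winter


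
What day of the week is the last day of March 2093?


March 2093 has 31 days
Anchor: Jan 1, 2093. With p = 2093 - 1 = 2092: (p + p//4 - p//100 + p//400) mod 7 = (2092 + 523 - 20 + 5) mod 7 = 2600 mod 7 = 3 -> Thursday (Mon=0 ... Sun=6)
Days before March (Jan-Feb): 59; March 1 index = (3 + 59) mod 7 = 6 -> Sunday
Last day offset: 31 - 1 = 30 days
Weekday index = (6 + 30) mod 7 = 1

Tuesday, March 31


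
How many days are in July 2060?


July 2060

31 days


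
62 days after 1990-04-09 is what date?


Start: 1990-04-09, add 62 days
April 1990 has 30 days: 30 - 9 = 21 days to April 30 -> 41 left
May 1990 has 31 days -> 10 left
June 1990: 10 <= 30 -> lands on June 10

Result: 1990-06-10


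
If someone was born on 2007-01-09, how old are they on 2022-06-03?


Birth: 2007-01-09
Reference: 2022-06-03
Year difference: 2022 - 2007 = 15

15 years old


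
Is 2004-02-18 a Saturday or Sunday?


Anchor: Jan 1, 2004. With p = 2004 - 1 = 2003: (p + p//4 - p//100 + p//400) mod 7 = (2003 + 500 - 20 + 5) mod 7 = 2488 mod 7 = 3 -> Thursday (Mon=0 ... Sun=6)
Day of year: 49; offset = 48
Weekday index = (3 + 48) mod 7 = 2 -> Wednesday
Weekend days: Saturday, Sunday

No


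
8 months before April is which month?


April is month 4
4 - 8 = -4; wrap: -4 + 12 = 8

August


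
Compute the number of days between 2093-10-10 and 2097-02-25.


From 2093-10-10 to 2097-02-25
2093-10-10: days before October = 31 + 28 + 31 + 30 + 31 + 30 + 31 + 31 + 30 = 273 (2093 is not a leap year); day of year = 273 + 10 = 283
2097-02-25: days before February = 31; day of year = 31 + 25 = 56
Rest of 2093: 365 - 283 = 82
Full years 2094 (365), 2095 (365), 2096 (366): 1096
Total = 82 + 1096 + 56 = 1234

1234 days


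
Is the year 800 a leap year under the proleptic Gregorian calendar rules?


Gregorian leap year rule: divisible by 4, but not by 100, unless also by 400.
800 is divisible by 400 -> leap year

Yes


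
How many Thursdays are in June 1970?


June 1970 has 30 days
Anchor: Jan 1, 1970. With p = 1970 - 1 = 1969: (p + p//4 - p//100 + p//400) mod 7 = (1969 + 492 - 19 + 4) mod 7 = 2446 mod 7 = 3 -> Thursday (Mon=0 ... Sun=6)
Days before June (Jan-May): 151; June 1 index = (3 + 151) mod 7 = 0 -> Monday
First Thursday is June 4
Thursdays: 4, 11, 18, 25

4 Thursdays


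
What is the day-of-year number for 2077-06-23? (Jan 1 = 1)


Date: June 23, 2077
Days in months 1 through 5: 151
Plus 23 days in June

Day of year: 174


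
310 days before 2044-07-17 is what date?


Start: 2044-07-17, subtract 310 days
Back 17 days from July 17 reaches June 30, 2044 -> 293 left
June 2044 has 30 days -> back to May 31, 2044 -> 263 left
May 2044 has 31 days -> back to April 30, 2044 -> 232 left
April 2044 has 30 days -> back to March 31, 2044 -> 202 left
March 2044 has 31 days -> back to February 29, 2044 -> 171 left
February 2044 has 29 days -> back to January 31, 2044 -> 142 left
January 2044 has 31 days -> back to December 31, 2043 -> 111 left
December 2043 has 31 days -> back to November 30, 2043 -> 80 left
November 2043 has 30 days -> back to October 31, 2043 -> 50 left
October 2043 has 31 days -> back to September 30, 2043 -> 19 left
September 2043: 30 - 19 = 11 -> lands on September 11

Result: 2043-09-11


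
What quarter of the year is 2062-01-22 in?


Month: January (month 1)
Q1: Jan-Mar, Q2: Apr-Jun, Q3: Jul-Sep, Q4: Oct-Dec

Q1


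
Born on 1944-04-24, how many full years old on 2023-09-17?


Birth: 1944-04-24
Reference: 2023-09-17
Year difference: 2023 - 1944 = 79

79 years old


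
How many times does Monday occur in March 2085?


March 2085 has 31 days
Anchor: Jan 1, 2085. With p = 2085 - 1 = 2084: (p + p//4 - p//100 + p//400) mod 7 = (2084 + 521 - 20 + 5) mod 7 = 2590 mod 7 = 0 -> Monday (Mon=0 ... Sun=6)
Days before March (Jan-Feb): 59; March 1 index = (0 + 59) mod 7 = 3 -> Thursday
First Monday is March 5
Mondays: 5, 12, 19, 26

4 Mondays


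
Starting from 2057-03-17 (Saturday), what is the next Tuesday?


Current: Saturday
Target: Tuesday
Days ahead: 3

Next Tuesday: 2057-03-20


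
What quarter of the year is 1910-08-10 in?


Month: August (month 8)
Q1: Jan-Mar, Q2: Apr-Jun, Q3: Jul-Sep, Q4: Oct-Dec

Q3


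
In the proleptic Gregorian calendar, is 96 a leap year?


Gregorian leap year rule: divisible by 4, but not by 100, unless also by 400.
96 is divisible by 4 but not 100 -> leap year

Yes


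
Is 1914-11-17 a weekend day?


Anchor: Jan 1, 1914. With p = 1914 - 1 = 1913: (p + p//4 - p//100 + p//400) mod 7 = (1913 + 478 - 19 + 4) mod 7 = 2376 mod 7 = 3 -> Thursday (Mon=0 ... Sun=6)
Day of year: 321; offset = 320
Weekday index = (3 + 320) mod 7 = 1 -> Tuesday
Weekend days: Saturday, Sunday

No


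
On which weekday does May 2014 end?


May 2014 has 31 days
Anchor: Jan 1, 2014. With p = 2014 - 1 = 2013: (p + p//4 - p//100 + p//400) mod 7 = (2013 + 503 - 20 + 5) mod 7 = 2501 mod 7 = 2 -> Wednesday (Mon=0 ... Sun=6)
Days before May (Jan-Apr): 120; May 1 index = (2 + 120) mod 7 = 3 -> Thursday
Last day offset: 31 - 1 = 30 days
Weekday index = (3 + 30) mod 7 = 5

Saturday, May 31


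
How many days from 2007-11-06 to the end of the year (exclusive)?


Day of year: 310 of 365
Remaining = 365 - 310

55 days


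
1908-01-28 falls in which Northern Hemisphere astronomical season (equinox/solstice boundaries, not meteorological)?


Date: January 28
Astronomical Winter (approx.; exact equinox/solstice day varies by year): December 21 to March 19
January 28 falls within the Winter window

Winter


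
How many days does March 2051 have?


March 2051

31 days


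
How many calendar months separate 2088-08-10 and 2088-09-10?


From August 2088 to September 2088
0 years * 12 = 0 months, plus 1 month = 1

1 month


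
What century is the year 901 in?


Century = (year - 1) // 100 + 1
= (901 - 1) // 100 + 1
= 900 // 100 + 1
= 9 + 1

10th century


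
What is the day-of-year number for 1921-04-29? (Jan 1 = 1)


Date: April 29, 1921
Days in months 1 through 3: 90
Plus 29 days in April

Day of year: 119


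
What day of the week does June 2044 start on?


Target: June 1, 2044
Anchor: Jan 1, 2044. With p = 2044 - 1 = 2043: (p + p//4 - p//100 + p//400) mod 7 = (2043 + 510 - 20 + 5) mod 7 = 2538 mod 7 = 4 -> Friday (Mon=0 ... Sun=6)
Days before June (Jan-May): 152 days
Weekday index = (4 + 152) mod 7 = 2

Wednesday


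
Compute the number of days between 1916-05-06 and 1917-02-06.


From 1916-05-06 to 1917-02-06
1916-05-06: days before May = 31 + 29 + 31 + 30 = 121 (1916 is a leap year); day of year = 121 + 6 = 127
1917-02-06: days before February = 31; day of year = 31 + 6 = 37
Rest of 1916: 366 - 127 = 239
Total = 239 + 37 = 276

276 days


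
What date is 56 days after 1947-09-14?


Start: 1947-09-14, add 56 days
September 1947 has 30 days: 30 - 14 = 16 days to September 30 -> 40 left
October 1947 has 31 days -> 9 left
November 1947: 9 <= 30 -> lands on November 9

Result: 1947-11-09


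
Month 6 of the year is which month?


Month 6 of 12

June


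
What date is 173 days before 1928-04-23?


Start: 1928-04-23, subtract 173 days
Back 23 days from April 23 reaches March 31, 1928 -> 150 left
March 1928 has 31 days -> back to February 29, 1928 -> 119 left
February 1928 has 29 days -> back to January 31, 1928 -> 90 left
January 1928 has 31 days -> back to December 31, 1927 -> 59 left
December 1927 has 31 days -> back to November 30, 1927 -> 28 left
November 1927: 30 - 28 = 2 -> lands on November 2

Result: 1927-11-02


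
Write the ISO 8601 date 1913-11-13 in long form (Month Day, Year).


ISO 1913-11-13 parses as year=1913, month=11, day=13
Month 11 -> November

November 13, 1913


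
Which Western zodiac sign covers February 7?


Date: February 7
Conventional tropical zodiac dates: Aquarius from January 20 onward; Pisces starts February 19
February 7 falls within the Aquarius range

Aquarius


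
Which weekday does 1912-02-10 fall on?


Date: February 10, 1912
Anchor: Jan 1, 1912. With p = 1912 - 1 = 1911: (p + p//4 - p//100 + p//400) mod 7 = (1911 + 477 - 19 + 4) mod 7 = 2373 mod 7 = 0 -> Monday (Mon=0 ... Sun=6)
Days before February (Jan): 31; offset = 31 + 10 - 1 = 40
Weekday index = (0 + 40) mod 7 = 5

Day of the week: Saturday


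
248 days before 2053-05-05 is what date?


Start: 2053-05-05, subtract 248 days
Back 5 days from May 5 reaches April 30, 2053 -> 243 left
April 2053 has 30 days -> back to March 31, 2053 -> 213 left
March 2053 has 31 days -> back to February 28, 2053 -> 182 left
February 2053 has 28 days -> back to January 31, 2053 -> 154 left
January 2053 has 31 days -> back to December 31, 2052 -> 123 left
December 2052 has 31 days -> back to November 30, 2052 -> 92 left
November 2052 has 30 days -> back to October 31, 2052 -> 62 left
October 2052 has 31 days -> back to September 30, 2052 -> 31 left
September 2052 has 30 days -> back to August 31, 2052 -> 1 left
August 2052: 31 - 1 = 30 -> lands on August 30

Result: 2052-08-30


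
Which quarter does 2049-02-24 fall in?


Month: February (month 2)
Q1: Jan-Mar, Q2: Apr-Jun, Q3: Jul-Sep, Q4: Oct-Dec

Q1


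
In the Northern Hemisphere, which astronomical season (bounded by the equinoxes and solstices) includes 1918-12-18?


Date: December 18
Astronomical Autumn (approx.; exact equinox/solstice day varies by year): September 22 to December 20
December 18 falls within the Autumn window

Autumn


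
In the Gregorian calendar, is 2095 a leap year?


Gregorian leap year rule: divisible by 4, but not by 100, unless also by 400.
2095 is not divisible by 4 -> not a leap year

No


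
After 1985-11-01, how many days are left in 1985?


Day of year: 305 of 365
Remaining = 365 - 305

60 days


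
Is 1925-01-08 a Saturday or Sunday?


Anchor: Jan 1, 1925. With p = 1925 - 1 = 1924: (p + p//4 - p//100 + p//400) mod 7 = (1924 + 481 - 19 + 4) mod 7 = 2390 mod 7 = 3 -> Thursday (Mon=0 ... Sun=6)
Day of year: 8; offset = 7
Weekday index = (3 + 7) mod 7 = 3 -> Thursday
Weekend days: Saturday, Sunday

No


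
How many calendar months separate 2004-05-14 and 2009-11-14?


From May 2004 to November 2009
5 years * 12 = 60 months, plus 6 months = 66

66 months


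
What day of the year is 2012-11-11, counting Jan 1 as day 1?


Date: November 11, 2012
Days in months 1 through 10: 305
Plus 11 days in November

Day of year: 316


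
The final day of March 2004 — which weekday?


March 2004 has 31 days
Anchor: Jan 1, 2004. With p = 2004 - 1 = 2003: (p + p//4 - p//100 + p//400) mod 7 = (2003 + 500 - 20 + 5) mod 7 = 2488 mod 7 = 3 -> Thursday (Mon=0 ... Sun=6)
Days before March (Jan-Feb): 60; March 1 index = (3 + 60) mod 7 = 0 -> Monday
Last day offset: 31 - 1 = 30 days
Weekday index = (0 + 30) mod 7 = 2

Wednesday, March 31


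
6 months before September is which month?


September is month 9
9 - 6 = 3

March


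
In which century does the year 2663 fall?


Century = (year - 1) // 100 + 1
= (2663 - 1) // 100 + 1
= 2662 // 100 + 1
= 26 + 1

27th century


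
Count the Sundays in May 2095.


May 2095 has 31 days
Anchor: Jan 1, 2095. With p = 2095 - 1 = 2094: (p + p//4 - p//100 + p//400) mod 7 = (2094 + 523 - 20 + 5) mod 7 = 2602 mod 7 = 5 -> Saturday (Mon=0 ... Sun=6)
Days before May (Jan-Apr): 120; May 1 index = (5 + 120) mod 7 = 6 -> Sunday
First Sunday is May 1
Sundays: 1, 8, 15, 22, 29

5 Sundays


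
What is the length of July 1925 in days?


July 1925

31 days


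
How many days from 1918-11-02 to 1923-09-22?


From 1918-11-02 to 1923-09-22
1918-11-02: days before November = 31 + 28 + 31 + 30 + 31 + 30 + 31 + 31 + 30 + 31 = 304 (1918 is not a leap year); day of year = 304 + 2 = 306
1923-09-22: days before September = 31 + 28 + 31 + 30 + 31 + 30 + 31 + 31 = 243 (1923 is not a leap year); day of year = 243 + 22 = 265
Rest of 1918: 365 - 306 = 59
Full years 1919 (365), 1920 (366), 1921 (365), 1922 (365): 1461
Total = 59 + 1461 + 265 = 1785

1785 days


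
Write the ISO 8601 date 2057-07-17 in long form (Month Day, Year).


ISO 2057-07-17 parses as year=2057, month=07, day=17
Month 7 -> July

July 17, 2057


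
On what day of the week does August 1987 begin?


Target: August 1, 1987
Anchor: Jan 1, 1987. With p = 1987 - 1 = 1986: (p + p//4 - p//100 + p//400) mod 7 = (1986 + 496 - 19 + 4) mod 7 = 2467 mod 7 = 3 -> Thursday (Mon=0 ... Sun=6)
Days before August (Jan-Jul): 212 days
Weekday index = (3 + 212) mod 7 = 5

Saturday


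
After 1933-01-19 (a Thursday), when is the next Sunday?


Current: Thursday
Target: Sunday
Days ahead: 3

Next Sunday: 1933-01-22


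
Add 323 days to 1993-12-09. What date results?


Start: 1993-12-09, add 323 days
December 1993 has 31 days: 31 - 9 = 22 days to December 31 -> 301 left
January 1994 has 31 days -> 270 left
February 1994 has 28 days -> 242 left
March 1994 has 31 days -> 211 left
April 1994 has 30 days -> 181 left
May 1994 has 31 days -> 150 left
June 1994 has 30 days -> 120 left
July 1994 has 31 days -> 89 left
August 1994 has 31 days -> 58 left
September 1994 has 30 days -> 28 left
October 1994: 28 <= 31 -> lands on October 28

Result: 1994-10-28


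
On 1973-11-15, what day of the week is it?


Date: November 15, 1973
Anchor: Jan 1, 1973. With p = 1973 - 1 = 1972: (p + p//4 - p//100 + p//400) mod 7 = (1972 + 493 - 19 + 4) mod 7 = 2450 mod 7 = 0 -> Monday (Mon=0 ... Sun=6)
Days before November (Jan-Oct): 304; offset = 304 + 15 - 1 = 318
Weekday index = (0 + 318) mod 7 = 3

Day of the week: Thursday


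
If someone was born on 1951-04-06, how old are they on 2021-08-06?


Birth: 1951-04-06
Reference: 2021-08-06
Year difference: 2021 - 1951 = 70

70 years old


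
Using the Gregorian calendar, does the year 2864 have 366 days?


Gregorian leap year rule: divisible by 4, but not by 100, unless also by 400.
2864 is divisible by 4 but not 100 -> leap year

Yes


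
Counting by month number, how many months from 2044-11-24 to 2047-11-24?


From November 2044 to November 2047
3 years * 12 = 36 months = 36

36 months


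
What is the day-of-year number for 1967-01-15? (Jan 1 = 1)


Date: January 15, 1967
No months before January
Plus 15 days in January

Day of year: 15


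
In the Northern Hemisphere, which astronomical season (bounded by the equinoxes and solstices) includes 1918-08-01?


Date: August 1
Astronomical Summer (approx.; exact equinox/solstice day varies by year): June 21 to September 21
August 1 falls within the Summer window

Summer


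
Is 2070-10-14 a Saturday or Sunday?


Anchor: Jan 1, 2070. With p = 2070 - 1 = 2069: (p + p//4 - p//100 + p//400) mod 7 = (2069 + 517 - 20 + 5) mod 7 = 2571 mod 7 = 2 -> Wednesday (Mon=0 ... Sun=6)
Day of year: 287; offset = 286
Weekday index = (2 + 286) mod 7 = 1 -> Tuesday
Weekend days: Saturday, Sunday

No


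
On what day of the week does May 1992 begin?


Target: May 1, 1992
Anchor: Jan 1, 1992. With p = 1992 - 1 = 1991: (p + p//4 - p//100 + p//400) mod 7 = (1991 + 497 - 19 + 4) mod 7 = 2473 mod 7 = 2 -> Wednesday (Mon=0 ... Sun=6)
Days before May (Jan-Apr): 121 days
Weekday index = (2 + 121) mod 7 = 4

Friday


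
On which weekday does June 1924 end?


June 1924 has 30 days
Anchor: Jan 1, 1924. With p = 1924 - 1 = 1923: (p + p//4 - p//100 + p//400) mod 7 = (1923 + 480 - 19 + 4) mod 7 = 2388 mod 7 = 1 -> Tuesday (Mon=0 ... Sun=6)
Days before June (Jan-May): 152; June 1 index = (1 + 152) mod 7 = 6 -> Sunday
Last day offset: 30 - 1 = 29 days
Weekday index = (6 + 29) mod 7 = 0

Monday, June 30


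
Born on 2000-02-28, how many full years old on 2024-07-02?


Birth: 2000-02-28
Reference: 2024-07-02
Year difference: 2024 - 2000 = 24

24 years old


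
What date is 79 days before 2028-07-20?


Start: 2028-07-20, subtract 79 days
Back 20 days from July 20 reaches June 30, 2028 -> 59 left
June 2028 has 30 days -> back to May 31, 2028 -> 29 left
May 2028: 31 - 29 = 2 -> lands on May 2

Result: 2028-05-02


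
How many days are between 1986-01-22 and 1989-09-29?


From 1986-01-22 to 1989-09-29
1986-01-22: day of year = 22
1989-09-29: days before September = 31 + 28 + 31 + 30 + 31 + 30 + 31 + 31 = 243 (1989 is not a leap year); day of year = 243 + 29 = 272
Rest of 1986: 365 - 22 = 343
Full years 1987 (365), 1988 (366): 731
Total = 343 + 731 + 272 = 1346

1346 days


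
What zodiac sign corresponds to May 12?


Date: May 12
Conventional tropical zodiac dates: Taurus from April 20 onward; Gemini starts May 21
May 12 falls within the Taurus range

Taurus


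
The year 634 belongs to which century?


Century = (year - 1) // 100 + 1
= (634 - 1) // 100 + 1
= 633 // 100 + 1
= 6 + 1

7th century


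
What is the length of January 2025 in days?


January 2025

31 days


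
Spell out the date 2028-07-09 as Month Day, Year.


ISO 2028-07-09 parses as year=2028, month=07, day=09
Month 7 -> July

July 9, 2028


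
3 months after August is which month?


August is month 8
8 + 3 = 11

November


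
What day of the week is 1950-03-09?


Date: March 9, 1950
Anchor: Jan 1, 1950. With p = 1950 - 1 = 1949: (p + p//4 - p//100 + p//400) mod 7 = (1949 + 487 - 19 + 4) mod 7 = 2421 mod 7 = 6 -> Sunday (Mon=0 ... Sun=6)
Days before March (Jan-Feb): 59; offset = 59 + 9 - 1 = 67
Weekday index = (6 + 67) mod 7 = 3

Day of the week: Thursday


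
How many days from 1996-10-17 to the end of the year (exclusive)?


Day of year: 291 of 366
Remaining = 366 - 291

75 days


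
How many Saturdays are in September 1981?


September 1981 has 30 days
Anchor: Jan 1, 1981. With p = 1981 - 1 = 1980: (p + p//4 - p//100 + p//400) mod 7 = (1980 + 495 - 19 + 4) mod 7 = 2460 mod 7 = 3 -> Thursday (Mon=0 ... Sun=6)
Days before September (Jan-Aug): 243; September 1 index = (3 + 243) mod 7 = 1 -> Tuesday
First Saturday is September 5
Saturdays: 5, 12, 19, 26

4 Saturdays


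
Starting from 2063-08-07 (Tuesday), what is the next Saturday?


Current: Tuesday
Target: Saturday
Days ahead: 4

Next Saturday: 2063-08-11


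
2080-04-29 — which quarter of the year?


Month: April (month 4)
Q1: Jan-Mar, Q2: Apr-Jun, Q3: Jul-Sep, Q4: Oct-Dec

Q2


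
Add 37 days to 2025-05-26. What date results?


Start: 2025-05-26, add 37 days
May 2025 has 31 days: 31 - 26 = 5 days to May 31 -> 32 left
June 2025 has 30 days -> 2 left
July 2025: 2 <= 31 -> lands on July 2

Result: 2025-07-02


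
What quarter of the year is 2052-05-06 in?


Month: May (month 5)
Q1: Jan-Mar, Q2: Apr-Jun, Q3: Jul-Sep, Q4: Oct-Dec

Q2


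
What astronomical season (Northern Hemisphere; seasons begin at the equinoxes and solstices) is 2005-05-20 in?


Date: May 20
Astronomical Spring (approx.; exact equinox/solstice day varies by year): March 20 to June 20
May 20 falls within the Spring window

Spring


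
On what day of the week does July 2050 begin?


Target: July 1, 2050
Anchor: Jan 1, 2050. With p = 2050 - 1 = 2049: (p + p//4 - p//100 + p//400) mod 7 = (2049 + 512 - 20 + 5) mod 7 = 2546 mod 7 = 5 -> Saturday (Mon=0 ... Sun=6)
Days before July (Jan-Jun): 181 days
Weekday index = (5 + 181) mod 7 = 4

Friday


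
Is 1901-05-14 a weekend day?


Anchor: Jan 1, 1901. With p = 1901 - 1 = 1900: (p + p//4 - p//100 + p//400) mod 7 = (1900 + 475 - 19 + 4) mod 7 = 2360 mod 7 = 1 -> Tuesday (Mon=0 ... Sun=6)
Day of year: 134; offset = 133
Weekday index = (1 + 133) mod 7 = 1 -> Tuesday
Weekend days: Saturday, Sunday

No


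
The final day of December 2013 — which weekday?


December 2013 has 31 days
Anchor: Jan 1, 2013. With p = 2013 - 1 = 2012: (p + p//4 - p//100 + p//400) mod 7 = (2012 + 503 - 20 + 5) mod 7 = 2500 mod 7 = 1 -> Tuesday (Mon=0 ... Sun=6)
Days before December (Jan-Nov): 334; December 1 index = (1 + 334) mod 7 = 6 -> Sunday
Last day offset: 31 - 1 = 30 days
Weekday index = (6 + 30) mod 7 = 1

Tuesday, December 31


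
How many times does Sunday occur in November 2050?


November 2050 has 30 days
Anchor: Jan 1, 2050. With p = 2050 - 1 = 2049: (p + p//4 - p//100 + p//400) mod 7 = (2049 + 512 - 20 + 5) mod 7 = 2546 mod 7 = 5 -> Saturday (Mon=0 ... Sun=6)
Days before November (Jan-Oct): 304; November 1 index = (5 + 304) mod 7 = 1 -> Tuesday
First Sunday is November 6
Sundays: 6, 13, 20, 27

4 Sundays


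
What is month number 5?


Month 5 of 12

May


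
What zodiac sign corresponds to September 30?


Date: September 30
Conventional tropical zodiac dates: Libra from September 23 onward; Scorpio starts October 23
September 30 falls within the Libra range

Libra


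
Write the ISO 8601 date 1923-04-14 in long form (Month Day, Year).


ISO 1923-04-14 parses as year=1923, month=04, day=14
Month 4 -> April

April 14, 1923


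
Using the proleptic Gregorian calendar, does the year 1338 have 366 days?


Gregorian leap year rule: divisible by 4, but not by 100, unless also by 400.
1338 is not divisible by 4 -> not a leap year

No


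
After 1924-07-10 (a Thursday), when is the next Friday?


Current: Thursday
Target: Friday
Days ahead: 1

Next Friday: 1924-07-11


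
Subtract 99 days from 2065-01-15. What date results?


Start: 2065-01-15, subtract 99 days
Back 15 days from January 15 reaches December 31, 2064 -> 84 left
December 2064 has 31 days -> back to November 30, 2064 -> 53 left
November 2064 has 30 days -> back to October 31, 2064 -> 23 left
October 2064: 31 - 23 = 8 -> lands on October 8

Result: 2064-10-08


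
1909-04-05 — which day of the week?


Date: April 5, 1909
Anchor: Jan 1, 1909. With p = 1909 - 1 = 1908: (p + p//4 - p//100 + p//400) mod 7 = (1908 + 477 - 19 + 4) mod 7 = 2370 mod 7 = 4 -> Friday (Mon=0 ... Sun=6)
Days before April (Jan-Mar): 90; offset = 90 + 5 - 1 = 94
Weekday index = (4 + 94) mod 7 = 0

Day of the week: Monday


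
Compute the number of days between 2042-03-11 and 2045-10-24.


From 2042-03-11 to 2045-10-24
2042-03-11: days before March = 31 + 28 = 59 (2042 is not a leap year); day of year = 59 + 11 = 70
2045-10-24: days before October = 31 + 28 + 31 + 30 + 31 + 30 + 31 + 31 + 30 = 273 (2045 is not a leap year); day of year = 273 + 24 = 297
Rest of 2042: 365 - 70 = 295
Full years 2043 (365), 2044 (366): 731
Total = 295 + 731 + 297 = 1323

1323 days


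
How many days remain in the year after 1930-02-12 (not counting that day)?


Day of year: 43 of 365
Remaining = 365 - 43

322 days


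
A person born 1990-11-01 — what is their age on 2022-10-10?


Birth: 1990-11-01
Reference: 2022-10-10
Year difference: 2022 - 1990 = 32
Birthday not yet reached in 2022, subtract 1

31 years old


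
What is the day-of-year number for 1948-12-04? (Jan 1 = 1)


Date: December 4, 1948
Days in months 1 through 11: 335
Plus 4 days in December

Day of year: 339


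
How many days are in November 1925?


November 1925

30 days


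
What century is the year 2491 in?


Century = (year - 1) // 100 + 1
= (2491 - 1) // 100 + 1
= 2490 // 100 + 1
= 24 + 1

25th century


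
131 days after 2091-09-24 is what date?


Start: 2091-09-24, add 131 days
September 2091 has 30 days: 30 - 24 = 6 days to September 30 -> 125 left
October 2091 has 31 days -> 94 left
November 2091 has 30 days -> 64 left
December 2091 has 31 days -> 33 left
January 2092 has 31 days -> 2 left
February 2092: 2 <= 29 -> lands on February 2

Result: 2092-02-02


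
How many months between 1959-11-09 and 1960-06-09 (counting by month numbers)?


From November 1959 to June 1960
1 year * 12 = 12 months, minus 5 months = 7

7 months


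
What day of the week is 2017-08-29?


Date: August 29, 2017
Anchor: Jan 1, 2017. With p = 2017 - 1 = 2016: (p + p//4 - p//100 + p//400) mod 7 = (2016 + 504 - 20 + 5) mod 7 = 2505 mod 7 = 6 -> Sunday (Mon=0 ... Sun=6)
Days before August (Jan-Jul): 212; offset = 212 + 29 - 1 = 240
Weekday index = (6 + 240) mod 7 = 1

Day of the week: Tuesday


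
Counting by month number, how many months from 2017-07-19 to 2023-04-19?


From July 2017 to April 2023
6 years * 12 = 72 months, minus 3 months = 69

69 months


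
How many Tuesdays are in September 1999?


September 1999 has 30 days
Anchor: Jan 1, 1999. With p = 1999 - 1 = 1998: (p + p//4 - p//100 + p//400) mod 7 = (1998 + 499 - 19 + 4) mod 7 = 2482 mod 7 = 4 -> Friday (Mon=0 ... Sun=6)
Days before September (Jan-Aug): 243; September 1 index = (4 + 243) mod 7 = 2 -> Wednesday
First Tuesday is September 7
Tuesdays: 7, 14, 21, 28

4 Tuesdays


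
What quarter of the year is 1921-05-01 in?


Month: May (month 5)
Q1: Jan-Mar, Q2: Apr-Jun, Q3: Jul-Sep, Q4: Oct-Dec

Q2


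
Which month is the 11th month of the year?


Month 11 of 12

November


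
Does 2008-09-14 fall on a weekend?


Anchor: Jan 1, 2008. With p = 2008 - 1 = 2007: (p + p//4 - p//100 + p//400) mod 7 = (2007 + 501 - 20 + 5) mod 7 = 2493 mod 7 = 1 -> Tuesday (Mon=0 ... Sun=6)
Day of year: 258; offset = 257
Weekday index = (1 + 257) mod 7 = 6 -> Sunday
Weekend days: Saturday, Sunday

Yes


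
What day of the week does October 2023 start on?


Target: October 1, 2023
Anchor: Jan 1, 2023. With p = 2023 - 1 = 2022: (p + p//4 - p//100 + p//400) mod 7 = (2022 + 505 - 20 + 5) mod 7 = 2512 mod 7 = 6 -> Sunday (Mon=0 ... Sun=6)
Days before October (Jan-Sep): 273 days
Weekday index = (6 + 273) mod 7 = 6

Sunday


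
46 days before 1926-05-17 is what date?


Start: 1926-05-17, subtract 46 days
Back 17 days from May 17 reaches April 30, 1926 -> 29 left
April 1926: 30 - 29 = 1 -> lands on April 1

Result: 1926-04-01


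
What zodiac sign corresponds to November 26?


Date: November 26
Conventional tropical zodiac dates: Sagittarius from November 22 onward; Capricorn starts December 22
November 26 falls within the Sagittarius range

Sagittarius


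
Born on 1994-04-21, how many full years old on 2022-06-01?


Birth: 1994-04-21
Reference: 2022-06-01
Year difference: 2022 - 1994 = 28

28 years old


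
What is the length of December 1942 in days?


December 1942

31 days


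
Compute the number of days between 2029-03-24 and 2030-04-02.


From 2029-03-24 to 2030-04-02
2029-03-24: days before March = 31 + 28 = 59 (2029 is not a leap year); day of year = 59 + 24 = 83
2030-04-02: days before April = 31 + 28 + 31 = 90 (2030 is not a leap year); day of year = 90 + 2 = 92
Rest of 2029: 365 - 83 = 282
Total = 282 + 92 = 374

374 days


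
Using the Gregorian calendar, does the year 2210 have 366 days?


Gregorian leap year rule: divisible by 4, but not by 100, unless also by 400.
2210 is not divisible by 4 -> not a leap year

No


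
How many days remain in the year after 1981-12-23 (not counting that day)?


Day of year: 357 of 365
Remaining = 365 - 357

8 days


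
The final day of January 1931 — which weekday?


January 1931 has 31 days
Anchor: Jan 1, 1931. With p = 1931 - 1 = 1930: (p + p//4 - p//100 + p//400) mod 7 = (1930 + 482 - 19 + 4) mod 7 = 2397 mod 7 = 3 -> Thursday (Mon=0 ... Sun=6)
January 1 is the anchor itself -> Thursday
Last day offset: 31 - 1 = 30 days
Weekday index = (3 + 30) mod 7 = 5

Saturday, January 31


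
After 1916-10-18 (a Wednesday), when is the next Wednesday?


Current: Wednesday
Target: Wednesday
Days ahead: 7

Next Wednesday: 1916-10-25


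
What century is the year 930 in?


Century = (year - 1) // 100 + 1
= (930 - 1) // 100 + 1
= 929 // 100 + 1
= 9 + 1

10th century


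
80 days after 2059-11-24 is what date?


Start: 2059-11-24, add 80 days
November 2059 has 30 days: 30 - 24 = 6 days to November 30 -> 74 left
December 2059 has 31 days -> 43 left
January 2060 has 31 days -> 12 left
February 2060: 12 <= 29 -> lands on February 12

Result: 2060-02-12


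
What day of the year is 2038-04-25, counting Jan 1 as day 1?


Date: April 25, 2038
Days in months 1 through 3: 90
Plus 25 days in April

Day of year: 115


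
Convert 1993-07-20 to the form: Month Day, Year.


ISO 1993-07-20 parses as year=1993, month=07, day=20
Month 7 -> July

July 20, 1993


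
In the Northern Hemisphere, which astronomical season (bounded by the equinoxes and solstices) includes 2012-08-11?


Date: August 11
Astronomical Summer (approx.; exact equinox/solstice day varies by year): June 21 to September 21
August 11 falls within the Summer window

Summer


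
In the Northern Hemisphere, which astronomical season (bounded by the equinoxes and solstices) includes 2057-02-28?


Date: February 28
Astronomical Winter (approx.; exact equinox/solstice day varies by year): December 21 to March 19
February 28 falls within the Winter window

Winter


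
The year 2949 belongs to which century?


Century = (year - 1) // 100 + 1
= (2949 - 1) // 100 + 1
= 2948 // 100 + 1
= 29 + 1

30th century


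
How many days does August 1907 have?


August 1907

31 days


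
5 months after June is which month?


June is month 6
6 + 5 = 11

November


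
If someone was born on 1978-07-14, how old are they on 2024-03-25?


Birth: 1978-07-14
Reference: 2024-03-25
Year difference: 2024 - 1978 = 46
Birthday not yet reached in 2024, subtract 1

45 years old


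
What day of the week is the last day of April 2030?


April 2030 has 30 days
Anchor: Jan 1, 2030. With p = 2030 - 1 = 2029: (p + p//4 - p//100 + p//400) mod 7 = (2029 + 507 - 20 + 5) mod 7 = 2521 mod 7 = 1 -> Tuesday (Mon=0 ... Sun=6)
Days before April (Jan-Mar): 90; April 1 index = (1 + 90) mod 7 = 0 -> Monday
Last day offset: 30 - 1 = 29 days
Weekday index = (0 + 29) mod 7 = 1

Tuesday, April 30


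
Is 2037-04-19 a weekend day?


Anchor: Jan 1, 2037. With p = 2037 - 1 = 2036: (p + p//4 - p//100 + p//400) mod 7 = (2036 + 509 - 20 + 5) mod 7 = 2530 mod 7 = 3 -> Thursday (Mon=0 ... Sun=6)
Day of year: 109; offset = 108
Weekday index = (3 + 108) mod 7 = 6 -> Sunday
Weekend days: Saturday, Sunday

Yes


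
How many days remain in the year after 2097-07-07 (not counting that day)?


Day of year: 188 of 365
Remaining = 365 - 188

177 days


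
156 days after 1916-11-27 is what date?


Start: 1916-11-27, add 156 days
November 1916 has 30 days: 30 - 27 = 3 days to November 30 -> 153 left
December 1916 has 31 days -> 122 left
January 1917 has 31 days -> 91 left
February 1917 has 28 days -> 63 left
March 1917 has 31 days -> 32 left
April 1917 has 30 days -> 2 left
May 1917: 2 <= 31 -> lands on May 2

Result: 1917-05-02


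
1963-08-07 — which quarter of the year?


Month: August (month 8)
Q1: Jan-Mar, Q2: Apr-Jun, Q3: Jul-Sep, Q4: Oct-Dec

Q3


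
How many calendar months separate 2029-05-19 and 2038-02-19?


From May 2029 to February 2038
9 years * 12 = 108 months, minus 3 months = 105

105 months


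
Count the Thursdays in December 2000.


December 2000 has 31 days
Anchor: Jan 1, 2000. With p = 2000 - 1 = 1999: (p + p//4 - p//100 + p//400) mod 7 = (1999 + 499 - 19 + 4) mod 7 = 2483 mod 7 = 5 -> Saturday (Mon=0 ... Sun=6)
Days before December (Jan-Nov): 335; December 1 index = (5 + 335) mod 7 = 4 -> Friday
First Thursday is December 7
Thursdays: 7, 14, 21, 28

4 Thursdays


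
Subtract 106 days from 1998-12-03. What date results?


Start: 1998-12-03, subtract 106 days
Back 3 days from December 3 reaches November 30, 1998 -> 103 left
November 1998 has 30 days -> back to October 31, 1998 -> 73 left
October 1998 has 31 days -> back to September 30, 1998 -> 42 left
September 1998 has 30 days -> back to August 31, 1998 -> 12 left
August 1998: 31 - 12 = 19 -> lands on August 19

Result: 1998-08-19


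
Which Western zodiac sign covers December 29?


Date: December 29
Conventional tropical zodiac dates: Capricorn from December 22 onward; Aquarius starts January 20
December 29 falls within the Capricorn range

Capricorn


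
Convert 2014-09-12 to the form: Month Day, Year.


ISO 2014-09-12 parses as year=2014, month=09, day=12
Month 9 -> September

September 12, 2014


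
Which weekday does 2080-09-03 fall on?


Date: September 3, 2080
Anchor: Jan 1, 2080. With p = 2080 - 1 = 2079: (p + p//4 - p//100 + p//400) mod 7 = (2079 + 519 - 20 + 5) mod 7 = 2583 mod 7 = 0 -> Monday (Mon=0 ... Sun=6)
Days before September (Jan-Aug): 244; offset = 244 + 3 - 1 = 246
Weekday index = (0 + 246) mod 7 = 1

Day of the week: Tuesday


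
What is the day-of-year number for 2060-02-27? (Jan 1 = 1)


Date: February 27, 2060
Days in months 1 through 1: 31
Plus 27 days in February

Day of year: 58


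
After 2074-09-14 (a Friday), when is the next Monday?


Current: Friday
Target: Monday
Days ahead: 3

Next Monday: 2074-09-17


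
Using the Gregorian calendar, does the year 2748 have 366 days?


Gregorian leap year rule: divisible by 4, but not by 100, unless also by 400.
2748 is divisible by 4 but not 100 -> leap year

Yes
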